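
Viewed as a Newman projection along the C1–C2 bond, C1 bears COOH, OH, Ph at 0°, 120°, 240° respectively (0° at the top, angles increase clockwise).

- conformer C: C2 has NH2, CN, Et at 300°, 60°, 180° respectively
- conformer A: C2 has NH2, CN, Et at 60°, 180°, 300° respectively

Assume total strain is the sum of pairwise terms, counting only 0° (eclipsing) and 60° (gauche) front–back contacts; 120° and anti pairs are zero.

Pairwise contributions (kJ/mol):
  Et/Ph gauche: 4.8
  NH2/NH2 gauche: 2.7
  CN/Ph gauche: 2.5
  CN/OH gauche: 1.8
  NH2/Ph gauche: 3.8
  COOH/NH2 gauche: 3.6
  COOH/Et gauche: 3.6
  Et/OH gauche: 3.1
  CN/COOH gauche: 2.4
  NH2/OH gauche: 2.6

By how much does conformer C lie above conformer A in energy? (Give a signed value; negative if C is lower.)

+0.6 kJ/mol

C (staggered): COOH(0°)/NH2(300°) gauche 3.6; COOH(0°)/CN(60°) gauche 2.4; OH(120°)/CN(60°) gauche 1.8; OH(120°)/Et(180°) gauche 3.1; Ph(240°)/NH2(300°) gauche 3.8; Ph(240°)/Et(180°) gauche 4.8 → 19.5 kJ/mol.
A (staggered): COOH(0°)/NH2(60°) gauche 3.6; COOH(0°)/Et(300°) gauche 3.6; OH(120°)/NH2(60°) gauche 2.6; OH(120°)/CN(180°) gauche 1.8; Ph(240°)/CN(180°) gauche 2.5; Ph(240°)/Et(300°) gauche 4.8 → 18.9 kJ/mol.
E(C) − E(A) = 19.5 − 18.9 = +0.6 kJ/mol.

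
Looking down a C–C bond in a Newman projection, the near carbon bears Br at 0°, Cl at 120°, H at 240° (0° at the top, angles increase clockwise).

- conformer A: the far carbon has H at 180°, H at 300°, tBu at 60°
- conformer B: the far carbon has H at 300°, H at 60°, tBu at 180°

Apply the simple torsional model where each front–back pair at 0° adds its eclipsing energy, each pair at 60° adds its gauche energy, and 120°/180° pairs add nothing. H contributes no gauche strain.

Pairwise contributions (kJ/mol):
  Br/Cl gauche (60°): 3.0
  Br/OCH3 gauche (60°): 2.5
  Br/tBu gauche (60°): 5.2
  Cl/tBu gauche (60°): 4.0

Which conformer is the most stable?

B

A (staggered): Br(0°)/tBu(60°) gauche 5.2; Cl(120°)/tBu(60°) gauche 4.0 → 9.2 kJ/mol.
B (staggered): Cl(120°)/tBu(180°) gauche 4.0 → 4.0 kJ/mol.
B has the lowest total (4.0 kJ/mol).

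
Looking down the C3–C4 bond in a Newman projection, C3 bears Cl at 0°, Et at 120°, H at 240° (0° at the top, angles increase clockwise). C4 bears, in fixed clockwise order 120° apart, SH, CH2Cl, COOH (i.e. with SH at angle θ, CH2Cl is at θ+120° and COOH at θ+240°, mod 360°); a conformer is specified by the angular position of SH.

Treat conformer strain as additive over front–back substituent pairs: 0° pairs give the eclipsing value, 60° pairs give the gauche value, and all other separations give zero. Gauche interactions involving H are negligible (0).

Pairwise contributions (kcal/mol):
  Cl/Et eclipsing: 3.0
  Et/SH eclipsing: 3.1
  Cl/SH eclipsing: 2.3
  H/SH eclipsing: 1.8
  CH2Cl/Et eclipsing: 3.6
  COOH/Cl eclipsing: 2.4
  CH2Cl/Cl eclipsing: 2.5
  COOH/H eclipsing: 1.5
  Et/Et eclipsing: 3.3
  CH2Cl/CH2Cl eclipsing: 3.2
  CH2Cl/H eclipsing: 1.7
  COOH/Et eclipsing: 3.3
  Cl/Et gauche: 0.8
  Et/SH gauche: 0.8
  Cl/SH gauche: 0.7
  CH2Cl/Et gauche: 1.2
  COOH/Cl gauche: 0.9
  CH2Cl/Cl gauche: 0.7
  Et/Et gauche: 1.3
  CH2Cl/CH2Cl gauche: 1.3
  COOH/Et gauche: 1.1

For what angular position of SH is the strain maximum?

SH at 0° (eclipsed): Cl–SH eclipsed, Et–CH2Cl eclipsed, H–COOH eclipsed; 2.3 + 3.6 + 1.5 = 7.4 kcal/mol.
SH at 60° (staggered): Cl–SH gauche, Cl–COOH gauche, Et–SH gauche, Et–CH2Cl gauche; 0.7 + 0.9 + 0.8 + 1.2 = 3.6 kcal/mol.
SH at 120° (eclipsed): Cl–COOH eclipsed, Et–SH eclipsed, H–CH2Cl eclipsed; 2.4 + 3.1 + 1.7 = 7.2 kcal/mol.
SH at 180° (staggered): Cl–CH2Cl gauche, Cl–COOH gauche, Et–SH gauche, Et–COOH gauche; 0.7 + 0.9 + 0.8 + 1.1 = 3.5 kcal/mol.
SH at 240° (eclipsed): Cl–CH2Cl eclipsed, Et–COOH eclipsed, H–SH eclipsed; 2.5 + 3.3 + 1.8 = 7.6 kcal/mol.
SH at 300° (staggered): Cl–SH gauche, Cl–CH2Cl gauche, Et–CH2Cl gauche, Et–COOH gauche; 0.7 + 0.7 + 1.2 + 1.1 = 3.7 kcal/mol.
The maximum (7.6 kcal/mol) occurs with SH at 240°.

240°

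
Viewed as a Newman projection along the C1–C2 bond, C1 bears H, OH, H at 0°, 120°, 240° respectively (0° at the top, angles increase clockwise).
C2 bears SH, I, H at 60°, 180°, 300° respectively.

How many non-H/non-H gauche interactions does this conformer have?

Non-H gauche pairs: OH(120°)/SH(60°); OH(120°)/I(180°) — 2 interactions.

2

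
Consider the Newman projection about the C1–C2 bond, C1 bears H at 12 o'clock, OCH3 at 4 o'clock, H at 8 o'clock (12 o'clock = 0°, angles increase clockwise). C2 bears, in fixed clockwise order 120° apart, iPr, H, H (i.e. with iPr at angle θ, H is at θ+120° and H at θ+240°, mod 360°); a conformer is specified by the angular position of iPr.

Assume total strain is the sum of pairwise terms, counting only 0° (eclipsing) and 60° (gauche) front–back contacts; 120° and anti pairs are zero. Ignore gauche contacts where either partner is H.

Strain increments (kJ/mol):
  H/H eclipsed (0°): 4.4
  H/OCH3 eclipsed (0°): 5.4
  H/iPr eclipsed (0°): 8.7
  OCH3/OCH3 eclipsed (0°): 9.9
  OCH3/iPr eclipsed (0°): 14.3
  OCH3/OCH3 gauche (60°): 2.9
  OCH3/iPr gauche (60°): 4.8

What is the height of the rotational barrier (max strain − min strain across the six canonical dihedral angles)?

iPr at 0° (eclipsed): H(0°)/iPr(0°) eclipsed 8.7; OCH3(120°)/H(120°) eclipsed 5.4; H(240°)/H(240°) eclipsed 4.4 → 18.5 kJ/mol.
iPr at 60° (staggered): OCH3(120°)/iPr(60°) gauche 4.8 → 4.8 kJ/mol.
iPr at 120° (eclipsed): H(0°)/H(0°) eclipsed 4.4; OCH3(120°)/iPr(120°) eclipsed 14.3; H(240°)/H(240°) eclipsed 4.4 → 23.1 kJ/mol.
iPr at 180° (staggered): OCH3(120°)/iPr(180°) gauche 4.8 → 4.8 kJ/mol.
iPr at 240° (eclipsed): H(0°)/H(0°) eclipsed 4.4; OCH3(120°)/H(120°) eclipsed 5.4; H(240°)/iPr(240°) eclipsed 8.7 → 18.5 kJ/mol.
iPr at 300° (staggered): no non-H gauche contacts → 0.0 kJ/mol.
Max at 120° (23.1 kJ/mol), min at 300° (0.0 kJ/mol); barrier = 23.1 kJ/mol.

23.1 kJ/mol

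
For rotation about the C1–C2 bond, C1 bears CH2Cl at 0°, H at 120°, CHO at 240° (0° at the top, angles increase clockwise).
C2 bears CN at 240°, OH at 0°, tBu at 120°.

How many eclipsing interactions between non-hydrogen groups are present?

2

Non-H eclipsing pairs: CH2Cl(0°)/OH(0°); CHO(240°)/CN(240°) — 2 interactions.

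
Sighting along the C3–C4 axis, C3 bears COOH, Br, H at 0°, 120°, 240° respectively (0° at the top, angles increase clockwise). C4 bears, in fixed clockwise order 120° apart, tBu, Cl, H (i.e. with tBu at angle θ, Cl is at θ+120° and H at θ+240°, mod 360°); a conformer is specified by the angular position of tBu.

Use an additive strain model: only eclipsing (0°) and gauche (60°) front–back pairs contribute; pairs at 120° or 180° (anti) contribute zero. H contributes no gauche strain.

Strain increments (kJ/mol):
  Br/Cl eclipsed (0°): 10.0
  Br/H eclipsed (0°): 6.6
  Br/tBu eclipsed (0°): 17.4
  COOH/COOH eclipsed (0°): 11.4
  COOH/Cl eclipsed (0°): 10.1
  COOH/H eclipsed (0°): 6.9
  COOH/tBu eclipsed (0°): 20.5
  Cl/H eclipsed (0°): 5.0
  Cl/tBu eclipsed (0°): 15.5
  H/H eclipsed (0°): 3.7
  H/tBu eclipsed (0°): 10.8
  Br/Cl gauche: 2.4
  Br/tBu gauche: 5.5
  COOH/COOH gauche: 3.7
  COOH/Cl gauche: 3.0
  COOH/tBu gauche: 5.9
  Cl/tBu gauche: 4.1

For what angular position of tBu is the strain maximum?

tBu at 0° (eclipsed): COOH(0°)/tBu(0°) eclipsed 20.5; Br(120°)/Cl(120°) eclipsed 10.0; H(240°)/H(240°) eclipsed 3.7 → 34.2 kJ/mol.
tBu at 60° (staggered): COOH(0°)/tBu(60°) gauche 5.9; Br(120°)/tBu(60°) gauche 5.5; Br(120°)/Cl(180°) gauche 2.4 → 13.8 kJ/mol.
tBu at 120° (eclipsed): COOH(0°)/H(0°) eclipsed 6.9; Br(120°)/tBu(120°) eclipsed 17.4; H(240°)/Cl(240°) eclipsed 5.0 → 29.3 kJ/mol.
tBu at 180° (staggered): COOH(0°)/Cl(300°) gauche 3.0; Br(120°)/tBu(180°) gauche 5.5 → 8.5 kJ/mol.
tBu at 240° (eclipsed): COOH(0°)/Cl(0°) eclipsed 10.1; Br(120°)/H(120°) eclipsed 6.6; H(240°)/tBu(240°) eclipsed 10.8 → 27.5 kJ/mol.
tBu at 300° (staggered): COOH(0°)/tBu(300°) gauche 5.9; COOH(0°)/Cl(60°) gauche 3.0; Br(120°)/Cl(60°) gauche 2.4 → 11.3 kJ/mol.
The maximum (34.2 kJ/mol) occurs with tBu at 0°.

0°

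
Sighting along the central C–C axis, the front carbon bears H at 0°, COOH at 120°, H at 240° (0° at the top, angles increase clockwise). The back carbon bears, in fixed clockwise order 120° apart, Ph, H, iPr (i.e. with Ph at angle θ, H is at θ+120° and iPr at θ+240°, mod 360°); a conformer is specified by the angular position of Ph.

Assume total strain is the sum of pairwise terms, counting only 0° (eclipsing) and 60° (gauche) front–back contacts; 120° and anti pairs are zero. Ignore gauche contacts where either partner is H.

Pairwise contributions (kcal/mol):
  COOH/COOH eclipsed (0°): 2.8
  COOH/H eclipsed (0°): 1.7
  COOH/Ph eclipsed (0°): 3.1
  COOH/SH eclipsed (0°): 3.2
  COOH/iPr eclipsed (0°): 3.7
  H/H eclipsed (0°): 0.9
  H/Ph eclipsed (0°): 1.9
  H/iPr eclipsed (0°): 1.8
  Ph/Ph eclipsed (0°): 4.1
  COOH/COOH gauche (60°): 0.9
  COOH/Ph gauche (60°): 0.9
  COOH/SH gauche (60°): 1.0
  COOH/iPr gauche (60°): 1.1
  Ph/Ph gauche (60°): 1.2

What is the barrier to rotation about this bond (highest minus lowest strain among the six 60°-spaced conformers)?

Ph at 0° (eclipsed): H(0°)/Ph(0°) eclipsed 1.9; COOH(120°)/H(120°) eclipsed 1.7; H(240°)/iPr(240°) eclipsed 1.8 → 5.4 kcal/mol.
Ph at 60° (staggered): COOH(120°)/Ph(60°) gauche 0.9 → 0.9 kcal/mol.
Ph at 120° (eclipsed): H(0°)/iPr(0°) eclipsed 1.8; COOH(120°)/Ph(120°) eclipsed 3.1; H(240°)/H(240°) eclipsed 0.9 → 5.8 kcal/mol.
Ph at 180° (staggered): COOH(120°)/Ph(180°) gauche 0.9; COOH(120°)/iPr(60°) gauche 1.1 → 2.0 kcal/mol.
Ph at 240° (eclipsed): H(0°)/H(0°) eclipsed 0.9; COOH(120°)/iPr(120°) eclipsed 3.7; H(240°)/Ph(240°) eclipsed 1.9 → 6.5 kcal/mol.
Ph at 300° (staggered): COOH(120°)/iPr(180°) gauche 1.1 → 1.1 kcal/mol.
Max at 240° (6.5 kcal/mol), min at 60° (0.9 kcal/mol); barrier = 5.6 kcal/mol.

5.6 kcal/mol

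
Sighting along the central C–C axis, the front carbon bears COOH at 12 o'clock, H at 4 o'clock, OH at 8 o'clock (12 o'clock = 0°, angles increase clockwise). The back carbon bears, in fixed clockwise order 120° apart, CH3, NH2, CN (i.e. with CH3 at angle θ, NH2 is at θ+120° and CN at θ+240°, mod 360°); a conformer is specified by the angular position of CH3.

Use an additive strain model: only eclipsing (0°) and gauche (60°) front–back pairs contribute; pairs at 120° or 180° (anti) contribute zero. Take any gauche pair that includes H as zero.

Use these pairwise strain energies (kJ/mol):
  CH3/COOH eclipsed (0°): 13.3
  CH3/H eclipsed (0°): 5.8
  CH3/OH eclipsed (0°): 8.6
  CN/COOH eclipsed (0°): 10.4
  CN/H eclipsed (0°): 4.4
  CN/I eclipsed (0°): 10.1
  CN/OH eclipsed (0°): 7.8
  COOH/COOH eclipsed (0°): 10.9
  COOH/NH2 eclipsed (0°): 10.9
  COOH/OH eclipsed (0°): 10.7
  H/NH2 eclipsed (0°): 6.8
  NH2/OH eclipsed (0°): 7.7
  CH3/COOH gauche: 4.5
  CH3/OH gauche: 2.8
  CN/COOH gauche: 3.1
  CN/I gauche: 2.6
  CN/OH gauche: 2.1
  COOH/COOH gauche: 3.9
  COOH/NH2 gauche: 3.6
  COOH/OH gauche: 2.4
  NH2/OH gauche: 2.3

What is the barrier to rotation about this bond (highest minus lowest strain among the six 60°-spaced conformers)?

16.1 kJ/mol

CH3 at 0° (eclipsed): COOH(0°)/CH3(0°) eclipsed 13.3; H(120°)/NH2(120°) eclipsed 6.8; OH(240°)/CN(240°) eclipsed 7.8 → 27.9 kJ/mol.
CH3 at 60° (staggered): COOH(0°)/CH3(60°) gauche 4.5; COOH(0°)/CN(300°) gauche 3.1; OH(240°)/NH2(180°) gauche 2.3; OH(240°)/CN(300°) gauche 2.1 → 12.0 kJ/mol.
CH3 at 120° (eclipsed): COOH(0°)/CN(0°) eclipsed 10.4; H(120°)/CH3(120°) eclipsed 5.8; OH(240°)/NH2(240°) eclipsed 7.7 → 23.9 kJ/mol.
CH3 at 180° (staggered): COOH(0°)/NH2(300°) gauche 3.6; COOH(0°)/CN(60°) gauche 3.1; OH(240°)/CH3(180°) gauche 2.8; OH(240°)/NH2(300°) gauche 2.3 → 11.8 kJ/mol.
CH3 at 240° (eclipsed): COOH(0°)/NH2(0°) eclipsed 10.9; H(120°)/CN(120°) eclipsed 4.4; OH(240°)/CH3(240°) eclipsed 8.6 → 23.9 kJ/mol.
CH3 at 300° (staggered): COOH(0°)/CH3(300°) gauche 4.5; COOH(0°)/NH2(60°) gauche 3.6; OH(240°)/CH3(300°) gauche 2.8; OH(240°)/CN(180°) gauche 2.1 → 13.0 kJ/mol.
Max at 0° (27.9 kJ/mol), min at 180° (11.8 kJ/mol); barrier = 16.1 kJ/mol.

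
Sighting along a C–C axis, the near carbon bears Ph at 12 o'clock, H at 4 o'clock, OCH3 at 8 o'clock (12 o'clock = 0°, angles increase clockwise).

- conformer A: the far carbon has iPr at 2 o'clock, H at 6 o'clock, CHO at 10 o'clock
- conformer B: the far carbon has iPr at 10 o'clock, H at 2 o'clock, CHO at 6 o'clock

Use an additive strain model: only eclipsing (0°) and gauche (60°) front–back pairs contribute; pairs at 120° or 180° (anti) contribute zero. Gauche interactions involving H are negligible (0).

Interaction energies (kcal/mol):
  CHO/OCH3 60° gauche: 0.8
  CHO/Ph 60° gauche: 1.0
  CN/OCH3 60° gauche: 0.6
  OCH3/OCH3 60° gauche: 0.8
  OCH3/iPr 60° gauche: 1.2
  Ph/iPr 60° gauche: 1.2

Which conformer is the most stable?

A (staggered): Ph–iPr gauche, Ph–CHO gauche, OCH3–CHO gauche; 1.2 + 1.0 + 0.8 = 3.0 kcal/mol.
B (staggered): Ph–iPr gauche, OCH3–iPr gauche, OCH3–CHO gauche; 1.2 + 1.2 + 0.8 = 3.2 kcal/mol.
A has the lowest total (3.0 kcal/mol).

A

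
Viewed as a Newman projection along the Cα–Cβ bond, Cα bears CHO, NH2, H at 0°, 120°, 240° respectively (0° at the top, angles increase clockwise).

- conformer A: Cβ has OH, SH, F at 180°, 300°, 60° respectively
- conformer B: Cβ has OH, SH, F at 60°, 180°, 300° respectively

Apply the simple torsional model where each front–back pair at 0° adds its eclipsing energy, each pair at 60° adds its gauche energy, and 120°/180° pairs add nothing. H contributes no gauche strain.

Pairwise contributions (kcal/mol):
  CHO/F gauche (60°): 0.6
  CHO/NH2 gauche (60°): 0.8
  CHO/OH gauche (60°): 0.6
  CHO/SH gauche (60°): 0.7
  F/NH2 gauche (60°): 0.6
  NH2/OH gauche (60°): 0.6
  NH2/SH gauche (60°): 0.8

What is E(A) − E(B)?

A is staggered. CHO at 0° is gauche with SH at 300° (0.7); CHO at 0° is gauche with F at 60° (0.6); NH2 at 120° is gauche with OH at 180° (0.6); NH2 at 120° is gauche with F at 60° (0.6). Total 2.5 kcal/mol.
B is staggered. CHO at 0° is gauche with OH at 60° (0.6); CHO at 0° is gauche with F at 300° (0.6); NH2 at 120° is gauche with OH at 60° (0.6); NH2 at 120° is gauche with SH at 180° (0.8). Total 2.6 kcal/mol.
E(A) − E(B) = 2.5 − 2.6 = -0.1 kcal/mol.

-0.1 kcal/mol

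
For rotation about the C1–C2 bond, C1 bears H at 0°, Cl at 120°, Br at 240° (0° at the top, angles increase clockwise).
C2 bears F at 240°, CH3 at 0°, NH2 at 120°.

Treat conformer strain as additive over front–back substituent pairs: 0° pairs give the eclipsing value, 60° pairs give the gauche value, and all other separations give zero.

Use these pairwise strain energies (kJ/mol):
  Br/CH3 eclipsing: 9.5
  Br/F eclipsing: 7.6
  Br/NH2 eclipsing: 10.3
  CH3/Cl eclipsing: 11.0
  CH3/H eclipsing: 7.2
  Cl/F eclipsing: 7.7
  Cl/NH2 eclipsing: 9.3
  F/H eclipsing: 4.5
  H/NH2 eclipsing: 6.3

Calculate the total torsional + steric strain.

This conformer is eclipsed. H at 0° is eclipsed with CH3 at 0° (7.2); Cl at 120° is eclipsed with NH2 at 120° (9.3); Br at 240° is eclipsed with F at 240° (7.6). Total 24.1 kJ/mol.

24.1 kJ/mol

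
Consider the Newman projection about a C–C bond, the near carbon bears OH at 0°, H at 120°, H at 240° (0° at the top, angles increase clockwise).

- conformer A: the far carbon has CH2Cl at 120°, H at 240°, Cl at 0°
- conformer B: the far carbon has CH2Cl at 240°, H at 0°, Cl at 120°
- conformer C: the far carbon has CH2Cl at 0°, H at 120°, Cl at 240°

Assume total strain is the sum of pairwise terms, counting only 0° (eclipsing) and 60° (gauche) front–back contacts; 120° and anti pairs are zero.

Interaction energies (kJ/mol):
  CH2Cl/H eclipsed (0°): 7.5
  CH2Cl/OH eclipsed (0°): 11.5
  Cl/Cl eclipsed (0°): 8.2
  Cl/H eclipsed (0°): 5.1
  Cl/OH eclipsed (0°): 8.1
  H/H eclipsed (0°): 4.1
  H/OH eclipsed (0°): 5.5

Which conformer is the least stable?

A is eclipsed. OH at 0° is eclipsed with Cl at 0° (8.1); H at 120° is eclipsed with CH2Cl at 120° (7.5); H at 240° is eclipsed with H at 240° (4.1). Total 19.7 kJ/mol.
B is eclipsed. OH at 0° is eclipsed with H at 0° (5.5); H at 120° is eclipsed with Cl at 120° (5.1); H at 240° is eclipsed with CH2Cl at 240° (7.5). Total 18.1 kJ/mol.
C is eclipsed. OH at 0° is eclipsed with CH2Cl at 0° (11.5); H at 120° is eclipsed with H at 120° (4.1); H at 240° is eclipsed with Cl at 240° (5.1). Total 20.7 kJ/mol.
C has the highest total (20.7 kJ/mol).

C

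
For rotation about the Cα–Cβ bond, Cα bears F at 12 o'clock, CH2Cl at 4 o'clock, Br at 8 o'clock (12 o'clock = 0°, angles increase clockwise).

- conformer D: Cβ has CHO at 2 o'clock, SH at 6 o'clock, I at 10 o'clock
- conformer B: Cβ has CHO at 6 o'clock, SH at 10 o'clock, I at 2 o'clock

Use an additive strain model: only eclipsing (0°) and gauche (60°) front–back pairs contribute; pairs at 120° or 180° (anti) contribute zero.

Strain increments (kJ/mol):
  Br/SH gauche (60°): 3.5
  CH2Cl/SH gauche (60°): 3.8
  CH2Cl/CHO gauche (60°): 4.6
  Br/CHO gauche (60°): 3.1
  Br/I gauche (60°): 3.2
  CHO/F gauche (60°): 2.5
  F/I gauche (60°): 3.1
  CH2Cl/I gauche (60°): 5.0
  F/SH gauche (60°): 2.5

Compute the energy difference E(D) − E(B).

D (staggered): F–CHO gauche, F–I gauche, CH2Cl–CHO gauche, CH2Cl–SH gauche, Br–SH gauche, Br–I gauche; 2.5 + 3.1 + 4.6 + 3.8 + 3.5 + 3.2 = 20.7 kJ/mol.
B (staggered): F–SH gauche, F–I gauche, CH2Cl–CHO gauche, CH2Cl–I gauche, Br–CHO gauche, Br–SH gauche; 2.5 + 3.1 + 4.6 + 5.0 + 3.1 + 3.5 = 21.8 kJ/mol.
E(D) − E(B) = 20.7 − 21.8 = -1.1 kJ/mol.

-1.1 kJ/mol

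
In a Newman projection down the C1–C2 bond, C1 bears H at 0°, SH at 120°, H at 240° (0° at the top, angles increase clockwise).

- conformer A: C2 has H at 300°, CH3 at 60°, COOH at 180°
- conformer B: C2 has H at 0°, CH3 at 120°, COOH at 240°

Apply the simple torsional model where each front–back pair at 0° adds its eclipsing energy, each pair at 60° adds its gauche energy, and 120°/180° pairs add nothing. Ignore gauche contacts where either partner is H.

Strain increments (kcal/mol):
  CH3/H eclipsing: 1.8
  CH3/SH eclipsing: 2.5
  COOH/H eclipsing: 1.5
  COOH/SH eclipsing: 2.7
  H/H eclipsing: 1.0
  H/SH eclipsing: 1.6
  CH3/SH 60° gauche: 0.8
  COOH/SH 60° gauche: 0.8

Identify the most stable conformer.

A is staggered. SH at 120° is gauche with CH3 at 60° (0.8); SH at 120° is gauche with COOH at 180° (0.8). Total 1.6 kcal/mol.
B is eclipsed. H at 0° is eclipsed with H at 0° (1.0); SH at 120° is eclipsed with CH3 at 120° (2.5); H at 240° is eclipsed with COOH at 240° (1.5). Total 5.0 kcal/mol.
A has the lowest total (1.6 kcal/mol).

A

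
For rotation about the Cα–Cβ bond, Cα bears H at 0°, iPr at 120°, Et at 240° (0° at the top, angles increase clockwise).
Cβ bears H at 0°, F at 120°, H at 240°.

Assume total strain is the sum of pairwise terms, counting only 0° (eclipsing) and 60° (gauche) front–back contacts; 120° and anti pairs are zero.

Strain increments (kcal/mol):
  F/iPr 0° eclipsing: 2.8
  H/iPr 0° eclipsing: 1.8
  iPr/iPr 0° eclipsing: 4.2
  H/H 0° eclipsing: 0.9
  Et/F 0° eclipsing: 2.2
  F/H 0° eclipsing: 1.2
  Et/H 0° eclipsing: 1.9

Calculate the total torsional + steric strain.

5.6 kcal/mol

This conformer (eclipsed): H(0°)/H(0°) eclipsed 0.9; iPr(120°)/F(120°) eclipsed 2.8; Et(240°)/H(240°) eclipsed 1.9 → 5.6 kcal/mol.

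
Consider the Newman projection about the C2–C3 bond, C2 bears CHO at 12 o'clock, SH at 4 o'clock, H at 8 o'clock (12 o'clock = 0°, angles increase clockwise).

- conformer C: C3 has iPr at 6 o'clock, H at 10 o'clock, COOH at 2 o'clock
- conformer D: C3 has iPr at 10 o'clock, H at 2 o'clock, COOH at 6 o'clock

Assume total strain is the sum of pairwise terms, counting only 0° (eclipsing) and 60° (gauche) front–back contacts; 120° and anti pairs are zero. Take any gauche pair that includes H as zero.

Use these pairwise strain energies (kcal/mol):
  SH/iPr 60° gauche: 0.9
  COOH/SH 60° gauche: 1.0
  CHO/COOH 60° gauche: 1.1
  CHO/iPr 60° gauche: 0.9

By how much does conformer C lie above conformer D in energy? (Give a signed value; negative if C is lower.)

C is staggered. CHO at 0° is gauche with COOH at 60° (1.1); SH at 120° is gauche with iPr at 180° (0.9); SH at 120° is gauche with COOH at 60° (1.0). Total 3.0 kcal/mol.
D is staggered. CHO at 0° is gauche with iPr at 300° (0.9); SH at 120° is gauche with COOH at 180° (1.0). Total 1.9 kcal/mol.
E(C) − E(D) = 3.0 − 1.9 = +1.1 kcal/mol.

+1.1 kcal/mol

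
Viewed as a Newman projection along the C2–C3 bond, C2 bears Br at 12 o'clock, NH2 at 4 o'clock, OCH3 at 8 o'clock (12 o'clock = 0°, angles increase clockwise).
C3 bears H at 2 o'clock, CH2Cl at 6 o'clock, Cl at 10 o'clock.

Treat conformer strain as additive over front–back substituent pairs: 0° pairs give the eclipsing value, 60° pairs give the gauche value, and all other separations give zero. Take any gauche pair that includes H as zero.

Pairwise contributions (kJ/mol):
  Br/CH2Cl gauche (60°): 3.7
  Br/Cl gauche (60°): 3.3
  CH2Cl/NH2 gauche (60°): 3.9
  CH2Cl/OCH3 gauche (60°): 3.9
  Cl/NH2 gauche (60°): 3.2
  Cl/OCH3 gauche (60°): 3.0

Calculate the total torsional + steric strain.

This conformer (staggered): Br–Cl gauche, NH2–CH2Cl gauche, OCH3–CH2Cl gauche, OCH3–Cl gauche; 3.3 + 3.9 + 3.9 + 3.0 = 14.1 kJ/mol.

14.1 kJ/mol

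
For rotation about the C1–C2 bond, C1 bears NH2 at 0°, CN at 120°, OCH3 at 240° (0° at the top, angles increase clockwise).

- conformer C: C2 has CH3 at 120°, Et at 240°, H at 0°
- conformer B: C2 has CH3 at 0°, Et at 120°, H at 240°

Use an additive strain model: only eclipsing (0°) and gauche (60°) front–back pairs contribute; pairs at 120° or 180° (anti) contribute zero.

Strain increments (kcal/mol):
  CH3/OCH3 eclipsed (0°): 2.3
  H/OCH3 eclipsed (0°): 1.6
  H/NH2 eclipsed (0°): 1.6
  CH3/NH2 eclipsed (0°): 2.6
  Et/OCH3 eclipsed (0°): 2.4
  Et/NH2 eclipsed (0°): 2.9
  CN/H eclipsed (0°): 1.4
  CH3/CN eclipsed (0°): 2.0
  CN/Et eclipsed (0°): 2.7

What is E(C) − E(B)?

C is eclipsed. NH2 at 0° is eclipsed with H at 0° (1.6); CN at 120° is eclipsed with CH3 at 120° (2.0); OCH3 at 240° is eclipsed with Et at 240° (2.4). Total 6.0 kcal/mol.
B is eclipsed. NH2 at 0° is eclipsed with CH3 at 0° (2.6); CN at 120° is eclipsed with Et at 120° (2.7); OCH3 at 240° is eclipsed with H at 240° (1.6). Total 6.9 kcal/mol.
E(C) − E(B) = 6.0 − 6.9 = -0.9 kcal/mol.

-0.9 kcal/mol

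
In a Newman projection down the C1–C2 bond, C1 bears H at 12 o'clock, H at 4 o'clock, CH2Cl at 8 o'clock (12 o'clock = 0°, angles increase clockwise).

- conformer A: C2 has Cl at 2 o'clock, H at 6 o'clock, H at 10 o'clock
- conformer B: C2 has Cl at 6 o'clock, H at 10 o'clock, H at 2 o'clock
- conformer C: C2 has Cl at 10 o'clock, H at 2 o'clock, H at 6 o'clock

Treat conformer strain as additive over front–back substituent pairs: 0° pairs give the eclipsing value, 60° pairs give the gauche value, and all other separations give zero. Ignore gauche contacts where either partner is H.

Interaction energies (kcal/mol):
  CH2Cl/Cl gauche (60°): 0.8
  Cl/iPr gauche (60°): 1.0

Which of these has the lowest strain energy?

A (staggered): no non-H gauche contacts → 0.0 kcal/mol.
B (staggered): CH2Cl–Cl gauche; 0.8 = 0.8 kcal/mol.
C (staggered): CH2Cl–Cl gauche; 0.8 = 0.8 kcal/mol.
A has the lowest total (0.0 kcal/mol).

A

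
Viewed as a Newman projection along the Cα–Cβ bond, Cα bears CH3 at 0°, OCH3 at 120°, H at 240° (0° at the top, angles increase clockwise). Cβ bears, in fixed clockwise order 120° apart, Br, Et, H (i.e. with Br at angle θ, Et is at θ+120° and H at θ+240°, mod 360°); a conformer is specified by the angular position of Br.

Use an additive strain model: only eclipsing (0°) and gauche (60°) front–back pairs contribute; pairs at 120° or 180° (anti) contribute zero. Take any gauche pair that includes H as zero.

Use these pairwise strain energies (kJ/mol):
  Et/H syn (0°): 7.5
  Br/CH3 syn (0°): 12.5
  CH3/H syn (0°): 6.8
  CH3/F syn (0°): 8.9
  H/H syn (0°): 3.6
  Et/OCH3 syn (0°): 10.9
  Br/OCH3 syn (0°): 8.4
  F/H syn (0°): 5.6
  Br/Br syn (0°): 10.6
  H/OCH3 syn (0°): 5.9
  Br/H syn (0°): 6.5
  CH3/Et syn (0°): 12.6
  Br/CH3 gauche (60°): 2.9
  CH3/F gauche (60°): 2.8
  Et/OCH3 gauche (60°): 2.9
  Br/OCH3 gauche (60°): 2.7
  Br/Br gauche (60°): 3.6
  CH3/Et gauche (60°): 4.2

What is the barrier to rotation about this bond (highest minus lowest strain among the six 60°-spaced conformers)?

Br at 0° is eclipsed. CH3 at 0° is eclipsed with Br at 0° (12.5); OCH3 at 120° is eclipsed with Et at 120° (10.9); H at 240° is eclipsed with H at 240° (3.6). Total 27.0 kJ/mol.
Br at 60° is staggered. CH3 at 0° is gauche with Br at 60° (2.9); OCH3 at 120° is gauche with Br at 60° (2.7); OCH3 at 120° is gauche with Et at 180° (2.9). Total 8.5 kJ/mol.
Br at 120° is eclipsed. CH3 at 0° is eclipsed with H at 0° (6.8); OCH3 at 120° is eclipsed with Br at 120° (8.4); H at 240° is eclipsed with Et at 240° (7.5). Total 22.7 kJ/mol.
Br at 180° is staggered. CH3 at 0° is gauche with Et at 300° (4.2); OCH3 at 120° is gauche with Br at 180° (2.7). Total 6.9 kJ/mol.
Br at 240° is eclipsed. CH3 at 0° is eclipsed with Et at 0° (12.6); OCH3 at 120° is eclipsed with H at 120° (5.9); H at 240° is eclipsed with Br at 240° (6.5). Total 25.0 kJ/mol.
Br at 300° is staggered. CH3 at 0° is gauche with Br at 300° (2.9); CH3 at 0° is gauche with Et at 60° (4.2); OCH3 at 120° is gauche with Et at 60° (2.9). Total 10.0 kJ/mol.
Max at 0° (27.0 kJ/mol), min at 180° (6.9 kJ/mol); barrier = 20.1 kJ/mol.

20.1 kJ/mol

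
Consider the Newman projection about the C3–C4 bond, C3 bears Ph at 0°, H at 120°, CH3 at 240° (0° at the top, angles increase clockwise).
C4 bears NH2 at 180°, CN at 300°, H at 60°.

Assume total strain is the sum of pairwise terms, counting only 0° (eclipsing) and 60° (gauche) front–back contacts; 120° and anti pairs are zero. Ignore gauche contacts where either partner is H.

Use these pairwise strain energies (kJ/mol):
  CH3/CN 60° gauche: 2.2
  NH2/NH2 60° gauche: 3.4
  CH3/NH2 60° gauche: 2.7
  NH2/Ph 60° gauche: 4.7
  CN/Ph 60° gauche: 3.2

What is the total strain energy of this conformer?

8.1 kJ/mol

This conformer is staggered. Ph at 0° is gauche with CN at 300° (3.2); CH3 at 240° is gauche with NH2 at 180° (2.7); CH3 at 240° is gauche with CN at 300° (2.2). Total 8.1 kJ/mol.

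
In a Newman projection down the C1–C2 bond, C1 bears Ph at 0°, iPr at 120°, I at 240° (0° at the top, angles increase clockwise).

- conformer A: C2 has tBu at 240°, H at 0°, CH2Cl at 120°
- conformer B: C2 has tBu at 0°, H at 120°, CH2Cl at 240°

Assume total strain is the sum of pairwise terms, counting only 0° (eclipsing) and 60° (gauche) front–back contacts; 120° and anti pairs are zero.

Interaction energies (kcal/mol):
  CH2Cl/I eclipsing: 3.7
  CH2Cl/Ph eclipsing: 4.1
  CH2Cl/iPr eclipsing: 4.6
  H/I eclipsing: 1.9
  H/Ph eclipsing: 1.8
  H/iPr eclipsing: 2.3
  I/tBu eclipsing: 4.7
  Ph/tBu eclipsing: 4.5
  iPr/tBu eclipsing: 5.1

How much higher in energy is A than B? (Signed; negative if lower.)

+0.6 kcal/mol

A is eclipsed. Ph at 0° is eclipsed with H at 0° (1.8); iPr at 120° is eclipsed with CH2Cl at 120° (4.6); I at 240° is eclipsed with tBu at 240° (4.7). Total 11.1 kcal/mol.
B is eclipsed. Ph at 0° is eclipsed with tBu at 0° (4.5); iPr at 120° is eclipsed with H at 120° (2.3); I at 240° is eclipsed with CH2Cl at 240° (3.7). Total 10.5 kcal/mol.
E(A) − E(B) = 11.1 − 10.5 = +0.6 kcal/mol.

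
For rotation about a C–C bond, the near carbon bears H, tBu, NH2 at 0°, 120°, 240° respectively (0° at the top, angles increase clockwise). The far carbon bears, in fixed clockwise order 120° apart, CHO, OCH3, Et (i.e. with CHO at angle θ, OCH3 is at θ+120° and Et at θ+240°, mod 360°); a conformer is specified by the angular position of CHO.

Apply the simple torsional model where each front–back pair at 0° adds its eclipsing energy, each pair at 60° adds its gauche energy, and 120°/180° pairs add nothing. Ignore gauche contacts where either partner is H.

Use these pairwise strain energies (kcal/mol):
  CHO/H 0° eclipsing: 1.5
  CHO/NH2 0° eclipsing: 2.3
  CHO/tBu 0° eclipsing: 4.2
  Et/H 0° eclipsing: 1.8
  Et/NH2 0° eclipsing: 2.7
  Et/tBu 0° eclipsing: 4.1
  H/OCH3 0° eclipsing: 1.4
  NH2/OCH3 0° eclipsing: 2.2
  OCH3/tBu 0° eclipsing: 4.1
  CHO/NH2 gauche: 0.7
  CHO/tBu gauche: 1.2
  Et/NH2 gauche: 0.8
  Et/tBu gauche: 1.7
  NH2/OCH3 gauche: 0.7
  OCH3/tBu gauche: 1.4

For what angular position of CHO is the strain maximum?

0°

CHO at 0° (eclipsed): H(0°)/CHO(0°) eclipsed 1.5; tBu(120°)/OCH3(120°) eclipsed 4.1; NH2(240°)/Et(240°) eclipsed 2.7 → 8.3 kcal/mol.
CHO at 60° (staggered): tBu(120°)/CHO(60°) gauche 1.2; tBu(120°)/OCH3(180°) gauche 1.4; NH2(240°)/OCH3(180°) gauche 0.7; NH2(240°)/Et(300°) gauche 0.8 → 4.1 kcal/mol.
CHO at 120° (eclipsed): H(0°)/Et(0°) eclipsed 1.8; tBu(120°)/CHO(120°) eclipsed 4.2; NH2(240°)/OCH3(240°) eclipsed 2.2 → 8.2 kcal/mol.
CHO at 180° (staggered): tBu(120°)/CHO(180°) gauche 1.2; tBu(120°)/Et(60°) gauche 1.7; NH2(240°)/CHO(180°) gauche 0.7; NH2(240°)/OCH3(300°) gauche 0.7 → 4.3 kcal/mol.
CHO at 240° (eclipsed): H(0°)/OCH3(0°) eclipsed 1.4; tBu(120°)/Et(120°) eclipsed 4.1; NH2(240°)/CHO(240°) eclipsed 2.3 → 7.8 kcal/mol.
CHO at 300° (staggered): tBu(120°)/OCH3(60°) gauche 1.4; tBu(120°)/Et(180°) gauche 1.7; NH2(240°)/CHO(300°) gauche 0.7; NH2(240°)/Et(180°) gauche 0.8 → 4.6 kcal/mol.
The maximum (8.3 kcal/mol) occurs with CHO at 0°.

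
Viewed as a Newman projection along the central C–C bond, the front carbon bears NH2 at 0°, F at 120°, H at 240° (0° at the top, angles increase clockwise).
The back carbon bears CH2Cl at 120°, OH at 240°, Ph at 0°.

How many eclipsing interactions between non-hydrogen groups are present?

2

Non-H eclipsing pairs: NH2(0°)/Ph(0°); F(120°)/CH2Cl(120°) — 2 interactions.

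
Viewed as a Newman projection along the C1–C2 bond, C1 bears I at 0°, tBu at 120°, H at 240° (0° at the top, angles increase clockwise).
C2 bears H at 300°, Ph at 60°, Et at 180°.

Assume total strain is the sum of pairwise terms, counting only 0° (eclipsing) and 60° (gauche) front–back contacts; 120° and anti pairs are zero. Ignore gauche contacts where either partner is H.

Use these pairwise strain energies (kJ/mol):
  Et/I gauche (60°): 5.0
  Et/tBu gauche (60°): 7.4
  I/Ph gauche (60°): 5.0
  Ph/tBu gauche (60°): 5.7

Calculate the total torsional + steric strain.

18.1 kJ/mol

This conformer is staggered. I at 0° is gauche with Ph at 60° (5.0); tBu at 120° is gauche with Ph at 60° (5.7); tBu at 120° is gauche with Et at 180° (7.4). Total 18.1 kJ/mol.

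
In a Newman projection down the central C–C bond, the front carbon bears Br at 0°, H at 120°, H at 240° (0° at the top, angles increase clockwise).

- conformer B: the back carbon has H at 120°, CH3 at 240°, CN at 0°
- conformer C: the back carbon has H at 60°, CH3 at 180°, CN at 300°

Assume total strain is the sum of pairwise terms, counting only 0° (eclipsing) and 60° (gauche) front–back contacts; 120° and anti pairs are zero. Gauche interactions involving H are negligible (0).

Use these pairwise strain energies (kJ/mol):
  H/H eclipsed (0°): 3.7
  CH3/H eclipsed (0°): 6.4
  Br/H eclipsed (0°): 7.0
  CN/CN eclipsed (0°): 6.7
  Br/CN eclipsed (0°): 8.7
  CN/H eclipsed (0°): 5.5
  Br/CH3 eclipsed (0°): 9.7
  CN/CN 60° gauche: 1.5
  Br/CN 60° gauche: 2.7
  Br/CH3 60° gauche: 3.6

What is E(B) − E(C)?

+16.1 kJ/mol

B is eclipsed. Br at 0° is eclipsed with CN at 0° (8.7); H at 120° is eclipsed with H at 120° (3.7); H at 240° is eclipsed with CH3 at 240° (6.4). Total 18.8 kJ/mol.
C is staggered. Br at 0° is gauche with CN at 300° (2.7). Total 2.7 kJ/mol.
E(B) − E(C) = 18.8 − 2.7 = +16.1 kJ/mol.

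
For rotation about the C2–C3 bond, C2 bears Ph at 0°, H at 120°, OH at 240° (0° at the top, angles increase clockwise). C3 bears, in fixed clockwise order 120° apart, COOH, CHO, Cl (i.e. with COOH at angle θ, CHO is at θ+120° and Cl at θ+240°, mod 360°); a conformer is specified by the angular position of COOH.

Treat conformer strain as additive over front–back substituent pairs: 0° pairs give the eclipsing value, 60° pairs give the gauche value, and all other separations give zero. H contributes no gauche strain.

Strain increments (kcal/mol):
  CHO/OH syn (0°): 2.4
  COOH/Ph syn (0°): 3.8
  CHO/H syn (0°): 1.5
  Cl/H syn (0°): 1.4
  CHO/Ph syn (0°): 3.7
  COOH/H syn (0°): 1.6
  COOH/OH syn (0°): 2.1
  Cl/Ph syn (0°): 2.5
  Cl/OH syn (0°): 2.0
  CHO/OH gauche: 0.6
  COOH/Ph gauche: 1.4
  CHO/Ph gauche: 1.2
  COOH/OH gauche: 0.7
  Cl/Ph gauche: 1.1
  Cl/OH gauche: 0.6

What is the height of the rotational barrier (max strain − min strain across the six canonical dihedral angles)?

COOH at 0° (eclipsed): Ph(0°)/COOH(0°) eclipsed 3.8; H(120°)/CHO(120°) eclipsed 1.5; OH(240°)/Cl(240°) eclipsed 2.0 → 7.3 kcal/mol.
COOH at 60° (staggered): Ph(0°)/COOH(60°) gauche 1.4; Ph(0°)/Cl(300°) gauche 1.1; OH(240°)/CHO(180°) gauche 0.6; OH(240°)/Cl(300°) gauche 0.6 → 3.7 kcal/mol.
COOH at 120° (eclipsed): Ph(0°)/Cl(0°) eclipsed 2.5; H(120°)/COOH(120°) eclipsed 1.6; OH(240°)/CHO(240°) eclipsed 2.4 → 6.5 kcal/mol.
COOH at 180° (staggered): Ph(0°)/CHO(300°) gauche 1.2; Ph(0°)/Cl(60°) gauche 1.1; OH(240°)/COOH(180°) gauche 0.7; OH(240°)/CHO(300°) gauche 0.6 → 3.6 kcal/mol.
COOH at 240° (eclipsed): Ph(0°)/CHO(0°) eclipsed 3.7; H(120°)/Cl(120°) eclipsed 1.4; OH(240°)/COOH(240°) eclipsed 2.1 → 7.2 kcal/mol.
COOH at 300° (staggered): Ph(0°)/COOH(300°) gauche 1.4; Ph(0°)/CHO(60°) gauche 1.2; OH(240°)/COOH(300°) gauche 0.7; OH(240°)/Cl(180°) gauche 0.6 → 3.9 kcal/mol.
Max at 0° (7.3 kcal/mol), min at 180° (3.6 kcal/mol); barrier = 3.7 kcal/mol.

3.7 kcal/mol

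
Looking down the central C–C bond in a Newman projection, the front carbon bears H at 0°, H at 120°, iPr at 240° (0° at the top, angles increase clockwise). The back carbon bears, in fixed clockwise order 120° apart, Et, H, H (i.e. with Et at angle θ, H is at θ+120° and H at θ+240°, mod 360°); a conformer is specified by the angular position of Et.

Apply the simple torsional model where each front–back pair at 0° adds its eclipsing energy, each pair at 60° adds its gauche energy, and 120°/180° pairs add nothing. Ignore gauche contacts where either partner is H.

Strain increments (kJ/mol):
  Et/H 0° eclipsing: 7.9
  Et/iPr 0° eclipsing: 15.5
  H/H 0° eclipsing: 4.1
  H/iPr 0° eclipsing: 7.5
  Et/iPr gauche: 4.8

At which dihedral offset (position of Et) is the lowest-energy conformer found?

60°

Et at 0° (eclipsed): H(0°)/Et(0°) eclipsed 7.9; H(120°)/H(120°) eclipsed 4.1; iPr(240°)/H(240°) eclipsed 7.5 → 19.5 kJ/mol.
Et at 60° (staggered): no non-H gauche contacts → 0.0 kJ/mol.
Et at 120° (eclipsed): H(0°)/H(0°) eclipsed 4.1; H(120°)/Et(120°) eclipsed 7.9; iPr(240°)/H(240°) eclipsed 7.5 → 19.5 kJ/mol.
Et at 180° (staggered): iPr(240°)/Et(180°) gauche 4.8 → 4.8 kJ/mol.
Et at 240° (eclipsed): H(0°)/H(0°) eclipsed 4.1; H(120°)/H(120°) eclipsed 4.1; iPr(240°)/Et(240°) eclipsed 15.5 → 23.7 kJ/mol.
Et at 300° (staggered): iPr(240°)/Et(300°) gauche 4.8 → 4.8 kJ/mol.
The minimum (0.0 kJ/mol) occurs with Et at 60°.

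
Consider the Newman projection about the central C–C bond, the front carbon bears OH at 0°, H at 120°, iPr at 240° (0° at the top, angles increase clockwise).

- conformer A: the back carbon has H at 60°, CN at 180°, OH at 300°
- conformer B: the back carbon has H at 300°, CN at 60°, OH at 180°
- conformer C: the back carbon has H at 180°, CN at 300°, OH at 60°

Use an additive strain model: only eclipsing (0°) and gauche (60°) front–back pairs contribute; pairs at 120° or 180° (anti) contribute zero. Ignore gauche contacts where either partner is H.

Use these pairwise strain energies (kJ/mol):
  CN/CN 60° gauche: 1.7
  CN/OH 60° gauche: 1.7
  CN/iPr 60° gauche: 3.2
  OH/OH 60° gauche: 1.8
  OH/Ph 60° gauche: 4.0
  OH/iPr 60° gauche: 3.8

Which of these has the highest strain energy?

A (staggered): OH(0°)/OH(300°) gauche 1.8; iPr(240°)/CN(180°) gauche 3.2; iPr(240°)/OH(300°) gauche 3.8 → 8.8 kJ/mol.
B (staggered): OH(0°)/CN(60°) gauche 1.7; iPr(240°)/OH(180°) gauche 3.8 → 5.5 kJ/mol.
C (staggered): OH(0°)/CN(300°) gauche 1.7; OH(0°)/OH(60°) gauche 1.8; iPr(240°)/CN(300°) gauche 3.2 → 6.7 kJ/mol.
A has the highest total (8.8 kJ/mol).

A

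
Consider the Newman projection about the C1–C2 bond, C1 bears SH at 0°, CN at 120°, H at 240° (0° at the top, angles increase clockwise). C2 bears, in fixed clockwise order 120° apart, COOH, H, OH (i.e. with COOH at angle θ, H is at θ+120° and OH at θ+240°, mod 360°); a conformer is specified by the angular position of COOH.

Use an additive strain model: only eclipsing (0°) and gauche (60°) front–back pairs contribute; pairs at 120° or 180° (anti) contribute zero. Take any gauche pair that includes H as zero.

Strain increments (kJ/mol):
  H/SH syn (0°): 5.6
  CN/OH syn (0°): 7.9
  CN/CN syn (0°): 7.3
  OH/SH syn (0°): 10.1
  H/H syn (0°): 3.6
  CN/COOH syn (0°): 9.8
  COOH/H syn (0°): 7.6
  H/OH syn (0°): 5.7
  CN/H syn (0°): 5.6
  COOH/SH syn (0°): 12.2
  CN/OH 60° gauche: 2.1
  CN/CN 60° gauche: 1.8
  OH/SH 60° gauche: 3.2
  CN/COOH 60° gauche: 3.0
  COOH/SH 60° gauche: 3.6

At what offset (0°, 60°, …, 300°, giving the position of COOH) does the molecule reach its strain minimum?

COOH at 0° (eclipsed): SH–COOH eclipsed, CN–H eclipsed, H–OH eclipsed; 12.2 + 5.6 + 5.7 = 23.5 kJ/mol.
COOH at 60° (staggered): SH–COOH gauche, SH–OH gauche, CN–COOH gauche; 3.6 + 3.2 + 3.0 = 9.8 kJ/mol.
COOH at 120° (eclipsed): SH–OH eclipsed, CN–COOH eclipsed, H–H eclipsed; 10.1 + 9.8 + 3.6 = 23.5 kJ/mol.
COOH at 180° (staggered): SH–OH gauche, CN–COOH gauche, CN–OH gauche; 3.2 + 3.0 + 2.1 = 8.3 kJ/mol.
COOH at 240° (eclipsed): SH–H eclipsed, CN–OH eclipsed, H–COOH eclipsed; 5.6 + 7.9 + 7.6 = 21.1 kJ/mol.
COOH at 300° (staggered): SH–COOH gauche, CN–OH gauche; 3.6 + 2.1 = 5.7 kJ/mol.
The minimum (5.7 kJ/mol) occurs with COOH at 300°.

300°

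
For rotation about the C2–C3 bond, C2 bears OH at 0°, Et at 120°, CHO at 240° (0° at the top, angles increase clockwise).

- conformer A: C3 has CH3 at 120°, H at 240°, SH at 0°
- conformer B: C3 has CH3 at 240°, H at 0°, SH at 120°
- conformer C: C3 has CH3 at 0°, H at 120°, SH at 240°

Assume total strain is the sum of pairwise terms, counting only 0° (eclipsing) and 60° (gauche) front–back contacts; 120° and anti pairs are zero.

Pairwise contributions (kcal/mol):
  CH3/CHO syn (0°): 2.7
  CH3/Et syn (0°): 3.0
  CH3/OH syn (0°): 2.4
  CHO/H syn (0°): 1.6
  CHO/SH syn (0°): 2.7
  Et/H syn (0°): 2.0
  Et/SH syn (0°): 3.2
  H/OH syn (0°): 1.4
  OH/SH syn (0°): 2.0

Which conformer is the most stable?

A (eclipsed): OH–SH eclipsed, Et–CH3 eclipsed, CHO–H eclipsed; 2.0 + 3.0 + 1.6 = 6.6 kcal/mol.
B (eclipsed): OH–H eclipsed, Et–SH eclipsed, CHO–CH3 eclipsed; 1.4 + 3.2 + 2.7 = 7.3 kcal/mol.
C (eclipsed): OH–CH3 eclipsed, Et–H eclipsed, CHO–SH eclipsed; 2.4 + 2.0 + 2.7 = 7.1 kcal/mol.
A has the lowest total (6.6 kcal/mol).

A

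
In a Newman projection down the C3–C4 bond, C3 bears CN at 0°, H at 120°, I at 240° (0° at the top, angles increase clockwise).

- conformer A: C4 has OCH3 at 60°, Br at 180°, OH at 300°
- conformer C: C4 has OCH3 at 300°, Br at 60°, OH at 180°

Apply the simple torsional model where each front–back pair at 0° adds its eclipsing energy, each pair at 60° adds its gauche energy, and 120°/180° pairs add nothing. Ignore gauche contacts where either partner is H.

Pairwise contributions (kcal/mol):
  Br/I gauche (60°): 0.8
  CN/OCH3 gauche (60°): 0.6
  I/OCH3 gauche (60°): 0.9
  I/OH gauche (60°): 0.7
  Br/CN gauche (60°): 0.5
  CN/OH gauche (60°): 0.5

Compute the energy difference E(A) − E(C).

-0.1 kcal/mol

A (staggered): CN(0°)/OCH3(60°) gauche 0.6; CN(0°)/OH(300°) gauche 0.5; I(240°)/Br(180°) gauche 0.8; I(240°)/OH(300°) gauche 0.7 → 2.6 kcal/mol.
C (staggered): CN(0°)/OCH3(300°) gauche 0.6; CN(0°)/Br(60°) gauche 0.5; I(240°)/OCH3(300°) gauche 0.9; I(240°)/OH(180°) gauche 0.7 → 2.7 kcal/mol.
E(A) − E(C) = 2.6 − 2.7 = -0.1 kcal/mol.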